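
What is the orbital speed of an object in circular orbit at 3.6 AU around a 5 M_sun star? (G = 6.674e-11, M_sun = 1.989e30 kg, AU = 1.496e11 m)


v = sqrt(GM/r) = sqrt(6.674e-11 * 9.945e+30 / 5.386e+11) = 35105.7655

35105.7655 m/s


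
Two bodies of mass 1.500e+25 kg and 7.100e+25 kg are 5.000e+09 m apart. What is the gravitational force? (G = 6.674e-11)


F = G*m1*m2/r^2 = 6.674e-11 * 1.500e+25 * 7.100e+25 / (5.000e+09)^2 = 6.674e-11 * 1.065e+51 / 2.500e+19 = 2.843e+21

2.843e+21 N


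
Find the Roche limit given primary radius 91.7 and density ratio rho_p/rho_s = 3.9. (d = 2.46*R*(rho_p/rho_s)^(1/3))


d_Roche = 2.46 * 91.7 * 3.9^(1/3) = 355.0798

355.0798


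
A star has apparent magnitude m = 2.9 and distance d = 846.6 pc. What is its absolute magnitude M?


M = m - 5*log10(d) + 5 = 2.9 - 5*log10(846.6) + 5 = -6.7384

-6.7384


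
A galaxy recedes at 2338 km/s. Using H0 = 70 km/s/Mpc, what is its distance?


d = v / H0 = 2338 / 70 = 33.4

33.4 Mpc


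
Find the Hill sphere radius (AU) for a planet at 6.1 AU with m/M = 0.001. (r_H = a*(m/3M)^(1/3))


r_H = a * (m/3M)^(1/3) = 6.1 * (0.001/3)^(1/3) = 0.423

0.423 AU


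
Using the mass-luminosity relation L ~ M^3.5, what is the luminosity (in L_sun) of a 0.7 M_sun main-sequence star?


L/L_sun = (M/M_sun)^3.5 = 0.7^3.5 = 0.287

0.287 L_sun


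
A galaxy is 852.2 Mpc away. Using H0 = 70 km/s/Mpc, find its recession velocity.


v = H0 * d = 70 * 852.2 = 59654.0

59654.0 km/s


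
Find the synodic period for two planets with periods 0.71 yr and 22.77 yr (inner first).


1/P_syn = |1/P1 - 1/P2| = |1/0.71 - 1/22.77| => P_syn = 0.7329

0.7329 years


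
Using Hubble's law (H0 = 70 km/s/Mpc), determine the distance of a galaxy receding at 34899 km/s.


d = v / H0 = 34899 / 70 = 498.5571

498.5571 Mpc


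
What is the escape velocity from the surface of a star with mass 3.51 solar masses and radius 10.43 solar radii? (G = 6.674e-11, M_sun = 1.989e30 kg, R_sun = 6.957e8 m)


M = 3.51 * 1.989e30 kg = 6.98139e+30 kg; R = 10.43 * 6.957e8 m = 7.256151e+09 m. v_esc = sqrt(2GM/R) = sqrt(2 * 6.674e-11 * 6.98139e+30 / 7.256151e+09) = 358365.2521

358365.2521 m/s


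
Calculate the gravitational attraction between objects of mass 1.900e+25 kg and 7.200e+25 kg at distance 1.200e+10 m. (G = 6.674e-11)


F = G*m1*m2/r^2 = 6.674e-11 * 1.900e+25 * 7.200e+25 / (1.200e+10)^2 = 6.674e-11 * 1.368e+51 / 1.440e+20 = 6.340e+20

6.340e+20 N


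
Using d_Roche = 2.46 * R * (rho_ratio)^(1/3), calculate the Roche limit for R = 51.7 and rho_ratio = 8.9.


d_Roche = 2.46 * 51.7 * 8.9^(1/3) = 263.5658

263.5658


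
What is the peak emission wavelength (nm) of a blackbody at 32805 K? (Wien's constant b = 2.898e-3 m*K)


lam_max = b / T = 2.898e-3 / 32805 = 8.834e-08 m = 88.3402 nm

88.3402 nm


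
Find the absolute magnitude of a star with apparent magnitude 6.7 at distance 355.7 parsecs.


M = m - 5*log10(d) + 5 = 6.7 - 5*log10(355.7) + 5 = -1.0554

-1.0554


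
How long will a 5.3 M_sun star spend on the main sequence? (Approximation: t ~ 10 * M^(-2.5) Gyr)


t = 10 * M^(-2.5) = 10 * 5.3^(-2.5) = 0.1546

0.1546 Gyr


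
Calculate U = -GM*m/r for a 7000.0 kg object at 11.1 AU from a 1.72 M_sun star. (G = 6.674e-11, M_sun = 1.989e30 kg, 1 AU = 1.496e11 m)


M = 1.72 * 1.989e30 kg = 3.42108e+30 kg; r = 11.1 AU * 1.496e11 m/AU = 1.66056e+12 m. U = -GM*m/r = -(6.674e-11 * 3.42108e+30 * 7000.0) / 1.66056e+12 = -9.625e+11

-9.625e+11 J


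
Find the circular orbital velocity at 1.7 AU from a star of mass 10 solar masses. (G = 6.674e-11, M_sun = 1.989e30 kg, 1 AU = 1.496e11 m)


v = sqrt(GM/r) = sqrt(6.674e-11 * 1.989e+31 / 2.543e+11) = 72247.0694

72247.0694 m/s


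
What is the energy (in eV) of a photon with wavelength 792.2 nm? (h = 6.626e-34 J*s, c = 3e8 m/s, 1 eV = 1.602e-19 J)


E = hc/lambda = 6.626e-34 * 3e8 / 7.922e-07 = 2.509e-19 J = 1.5663 eV

1.5663 eV


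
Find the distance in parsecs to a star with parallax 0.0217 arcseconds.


d = 1/p = 1/0.0217 = 46.0829

46.0829 pc


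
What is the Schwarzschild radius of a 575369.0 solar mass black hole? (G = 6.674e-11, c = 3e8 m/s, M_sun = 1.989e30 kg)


M = 575369.0 * 1.989e30 kg = 1.144408941e+36 kg. rs = 2GM/c^2 = 2 * 6.674e-11 * 1.144408941e+36 / (3e8)^2 = 1.697e+09

1.697e+09 m


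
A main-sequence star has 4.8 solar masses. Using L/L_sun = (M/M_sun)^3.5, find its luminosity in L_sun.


L/L_sun = (M/M_sun)^3.5 = 4.8^3.5 = 242.2949

242.2949 L_sun


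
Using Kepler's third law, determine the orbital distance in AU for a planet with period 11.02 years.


a = P^(2/3) = 11.02^(2/3) = 4.9521

4.9521 AU


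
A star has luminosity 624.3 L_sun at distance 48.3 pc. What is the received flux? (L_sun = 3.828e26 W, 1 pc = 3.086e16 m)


F = L / (4*pi*d^2) = 2.390e+29 / (4*pi*(1.491e+18)^2) = 8.560e-09

8.560e-09 W/m^2


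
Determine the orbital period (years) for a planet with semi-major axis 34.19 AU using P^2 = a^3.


P = a^(3/2) = 34.19^1.5 = 199.9165

199.9165 years


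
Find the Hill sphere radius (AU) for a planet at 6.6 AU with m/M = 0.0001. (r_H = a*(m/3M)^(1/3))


r_H = a * (m/3M)^(1/3) = 6.6 * (0.0001/3)^(1/3) = 0.2124

0.2124 AU


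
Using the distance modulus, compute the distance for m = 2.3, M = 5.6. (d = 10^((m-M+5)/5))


d = 10^((m - M + 5)/5) = 10^((2.3 - 5.6 + 5)/5) = 2.1878

2.1878 pc


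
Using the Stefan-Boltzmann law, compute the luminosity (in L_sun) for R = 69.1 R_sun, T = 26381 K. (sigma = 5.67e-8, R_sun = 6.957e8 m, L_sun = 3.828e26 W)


R = 69.1 * 6.957e8 m = 4.807287e+10 m. L = 4*pi*R^2*sigma*T^4 = 4*pi*(4.807287e+10)^2 * 5.67e-8 * 26381^4 = 7.975502216e+32 W. L/L_sun = 7.975502216e+32 / 3.828e26 = 2.083e+06

2.083e+06 L_sun


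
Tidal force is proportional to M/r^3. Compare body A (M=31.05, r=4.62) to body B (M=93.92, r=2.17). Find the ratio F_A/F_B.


Ratio = (M1/r1^3) / (M2/r2^3) = (31.05/4.62^3) / (93.92/2.17^3) = 0.0343

0.0343


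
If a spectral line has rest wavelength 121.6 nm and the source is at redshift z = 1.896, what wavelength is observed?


lam_obs = lam_emit * (1 + z) = 121.6 * (1 + 1.896) = 352.1536

352.1536 nm


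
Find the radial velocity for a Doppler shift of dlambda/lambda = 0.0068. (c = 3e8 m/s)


v = (dlambda/lambda) * c = 0.0068 * 3e8 = 2.040e+06

2.040e+06 m/s


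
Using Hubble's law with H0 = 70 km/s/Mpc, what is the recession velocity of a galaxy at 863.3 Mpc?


v = H0 * d = 70 * 863.3 = 60431.0

60431.0 km/s


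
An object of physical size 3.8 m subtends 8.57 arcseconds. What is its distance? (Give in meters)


D = size / theta_rad, theta_rad = 8.57 * pi/(180*3600) = 4.155e-05, D = 91459.3073

91459.3073 m


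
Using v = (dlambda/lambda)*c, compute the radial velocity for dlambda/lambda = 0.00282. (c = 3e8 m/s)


v = (dlambda/lambda) * c = 0.00282 * 3e8 = 846000.0

846000.0 m/s


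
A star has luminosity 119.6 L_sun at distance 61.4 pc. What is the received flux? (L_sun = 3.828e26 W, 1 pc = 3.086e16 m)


F = L / (4*pi*d^2) = 4.578e+28 / (4*pi*(1.895e+18)^2) = 1.015e-09

1.015e-09 W/m^2


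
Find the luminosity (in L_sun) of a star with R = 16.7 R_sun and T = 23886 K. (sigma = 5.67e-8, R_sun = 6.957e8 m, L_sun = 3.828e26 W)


R = 16.7 * 6.957e8 m = 1.161819e+10 m. L = 4*pi*R^2*sigma*T^4 = 4*pi*(1.161819e+10)^2 * 5.67e-8 * 23886^4 = 3.130715359e+31 W. L/L_sun = 3.130715359e+31 / 3.828e26 = 81784.6227

81784.6227 L_sun


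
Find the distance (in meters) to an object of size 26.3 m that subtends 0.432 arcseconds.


D = size / theta_rad, theta_rad = 0.432 * pi/(180*3600) = 2.094e-06, D = 1.256e+07

1.256e+07 m


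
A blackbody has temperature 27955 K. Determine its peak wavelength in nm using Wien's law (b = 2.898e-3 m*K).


lam_max = b / T = 2.898e-3 / 27955 = 1.037e-07 m = 103.6666 nm

103.6666 nm


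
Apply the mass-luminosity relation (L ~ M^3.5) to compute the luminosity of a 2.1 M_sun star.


L/L_sun = (M/M_sun)^3.5 = 2.1^3.5 = 13.4205

13.4205 L_sun


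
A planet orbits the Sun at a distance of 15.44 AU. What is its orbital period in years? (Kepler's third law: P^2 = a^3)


P = a^(3/2) = 15.44^1.5 = 60.6696

60.6696 years


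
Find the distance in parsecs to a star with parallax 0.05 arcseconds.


d = 1/p = 1/0.05 = 20.0

20.0 pc


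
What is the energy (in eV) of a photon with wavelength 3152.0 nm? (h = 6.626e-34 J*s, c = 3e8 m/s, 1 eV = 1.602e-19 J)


E = hc/lambda = 6.626e-34 * 3e8 / 3.152e-06 = 6.306e-20 J = 0.3937 eV

0.3937 eV


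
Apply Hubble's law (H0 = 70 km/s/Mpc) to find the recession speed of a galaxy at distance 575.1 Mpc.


v = H0 * d = 70 * 575.1 = 40257.0

40257.0 km/s


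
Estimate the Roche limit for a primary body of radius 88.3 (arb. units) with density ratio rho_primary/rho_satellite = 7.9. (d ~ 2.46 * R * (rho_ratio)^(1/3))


d_Roche = 2.46 * 88.3 * 7.9^(1/3) = 432.6183

432.6183


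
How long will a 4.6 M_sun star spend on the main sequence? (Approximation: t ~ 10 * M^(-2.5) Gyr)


t = 10 * M^(-2.5) = 10 * 4.6^(-2.5) = 0.2203

0.2203 Gyr


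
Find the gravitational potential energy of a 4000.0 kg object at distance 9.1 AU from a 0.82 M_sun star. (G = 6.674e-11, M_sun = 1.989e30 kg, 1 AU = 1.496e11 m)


M = 0.82 * 1.989e30 kg = 1.63098e+30 kg; r = 9.1 AU * 1.496e11 m/AU = 1.36136e+12 m. U = -GM*m/r = -(6.674e-11 * 1.63098e+30 * 4000.0) / 1.36136e+12 = -3.198e+11

-3.198e+11 J


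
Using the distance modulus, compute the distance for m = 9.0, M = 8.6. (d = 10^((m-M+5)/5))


d = 10^((m - M + 5)/5) = 10^((9.0 - 8.6 + 5)/5) = 12.0226

12.0226 pc


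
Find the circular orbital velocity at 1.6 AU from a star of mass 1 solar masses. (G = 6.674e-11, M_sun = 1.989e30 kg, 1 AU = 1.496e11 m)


v = sqrt(GM/r) = sqrt(6.674e-11 * 1.989e+30 / 2.394e+11) = 23549.6634

23549.6634 m/s


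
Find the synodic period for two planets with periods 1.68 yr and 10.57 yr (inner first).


1/P_syn = |1/P1 - 1/P2| = |1/1.68 - 1/10.57| => P_syn = 1.9975

1.9975 years


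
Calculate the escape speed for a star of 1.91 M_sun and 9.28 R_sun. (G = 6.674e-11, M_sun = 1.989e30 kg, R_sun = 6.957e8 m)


M = 1.91 * 1.989e30 kg = 3.79899e+30 kg; R = 9.28 * 6.957e8 m = 6.456096e+09 m. v_esc = sqrt(2GM/R) = sqrt(2 * 6.674e-11 * 3.79899e+30 / 6.456096e+09) = 280257.4618

280257.4618 m/s


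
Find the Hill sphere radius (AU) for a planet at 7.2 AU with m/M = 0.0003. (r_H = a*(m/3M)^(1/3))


r_H = a * (m/3M)^(1/3) = 7.2 * (0.0003/3)^(1/3) = 0.3342

0.3342 AU


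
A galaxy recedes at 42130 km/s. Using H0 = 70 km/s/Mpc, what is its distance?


d = v / H0 = 42130 / 70 = 601.8571

601.8571 Mpc


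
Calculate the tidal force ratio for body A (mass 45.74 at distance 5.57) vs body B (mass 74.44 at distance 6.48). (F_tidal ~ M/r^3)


Ratio = (M1/r1^3) / (M2/r2^3) = (45.74/5.57^3) / (74.44/6.48^3) = 0.9675

0.9675


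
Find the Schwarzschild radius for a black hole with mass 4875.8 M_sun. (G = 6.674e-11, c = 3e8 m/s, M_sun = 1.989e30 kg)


M = 4875.8 * 1.989e30 kg = 9.6979662e+33 kg. rs = 2GM/c^2 = 2 * 6.674e-11 * 9.6979662e+33 / (3e8)^2 = 1.438e+07

1.438e+07 m


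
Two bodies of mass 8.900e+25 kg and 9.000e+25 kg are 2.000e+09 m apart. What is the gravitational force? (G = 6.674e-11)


F = G*m1*m2/r^2 = 6.674e-11 * 8.900e+25 * 9.000e+25 / (2.000e+09)^2 = 6.674e-11 * 8.010e+51 / 4.000e+18 = 1.336e+23

1.336e+23 N


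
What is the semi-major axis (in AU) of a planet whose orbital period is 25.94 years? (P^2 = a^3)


a = P^(2/3) = 25.94^(2/3) = 8.7629

8.7629 AU


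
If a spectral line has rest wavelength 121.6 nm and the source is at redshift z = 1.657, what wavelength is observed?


lam_obs = lam_emit * (1 + z) = 121.6 * (1 + 1.657) = 323.0912

323.0912 nm


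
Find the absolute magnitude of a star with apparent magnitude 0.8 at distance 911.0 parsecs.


M = m - 5*log10(d) + 5 = 0.8 - 5*log10(911.0) + 5 = -8.9976

-8.9976


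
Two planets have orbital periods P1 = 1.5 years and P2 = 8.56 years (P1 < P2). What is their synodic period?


1/P_syn = |1/P1 - 1/P2| = |1/1.5 - 1/8.56| => P_syn = 1.8187

1.8187 years


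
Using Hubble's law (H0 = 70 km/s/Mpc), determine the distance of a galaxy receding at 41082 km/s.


d = v / H0 = 41082 / 70 = 586.8857

586.8857 Mpc


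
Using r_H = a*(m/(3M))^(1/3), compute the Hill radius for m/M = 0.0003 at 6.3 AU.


r_H = a * (m/3M)^(1/3) = 6.3 * (0.0003/3)^(1/3) = 0.2924

0.2924 AU


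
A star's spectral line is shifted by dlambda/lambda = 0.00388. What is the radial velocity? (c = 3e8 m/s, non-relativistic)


v = (dlambda/lambda) * c = 0.00388 * 3e8 = 1.164e+06

1.164e+06 m/s


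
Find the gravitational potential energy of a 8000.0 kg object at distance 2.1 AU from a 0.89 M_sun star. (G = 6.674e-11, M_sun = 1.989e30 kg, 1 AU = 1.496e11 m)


M = 0.89 * 1.989e30 kg = 1.77021e+30 kg; r = 2.1 AU * 1.496e11 m/AU = 3.1416e+11 m. U = -GM*m/r = -(6.674e-11 * 1.77021e+30 * 8000.0) / 3.1416e+11 = -3.009e+12

-3.009e+12 J


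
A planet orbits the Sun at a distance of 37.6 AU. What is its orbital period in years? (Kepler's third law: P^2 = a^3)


P = a^(3/2) = 37.6^1.5 = 230.5588

230.5588 years


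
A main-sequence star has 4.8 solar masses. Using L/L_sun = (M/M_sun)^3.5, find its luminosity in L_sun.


L/L_sun = (M/M_sun)^3.5 = 4.8^3.5 = 242.2949

242.2949 L_sun


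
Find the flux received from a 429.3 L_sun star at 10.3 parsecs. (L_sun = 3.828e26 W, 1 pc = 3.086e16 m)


F = L / (4*pi*d^2) = 1.643e+29 / (4*pi*(3.179e+17)^2) = 1.294e-07

1.294e-07 W/m^2


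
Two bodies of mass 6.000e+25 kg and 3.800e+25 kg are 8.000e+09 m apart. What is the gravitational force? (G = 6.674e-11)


F = G*m1*m2/r^2 = 6.674e-11 * 6.000e+25 * 3.800e+25 / (8.000e+09)^2 = 6.674e-11 * 2.280e+51 / 6.400e+19 = 2.378e+21

2.378e+21 N


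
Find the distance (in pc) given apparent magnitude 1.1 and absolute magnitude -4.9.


d = 10^((m - M + 5)/5) = 10^((1.1 - -4.9 + 5)/5) = 158.4893

158.4893 pc


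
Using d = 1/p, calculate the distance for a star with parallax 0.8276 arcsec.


d = 1/p = 1/0.8276 = 1.2083

1.2083 pc


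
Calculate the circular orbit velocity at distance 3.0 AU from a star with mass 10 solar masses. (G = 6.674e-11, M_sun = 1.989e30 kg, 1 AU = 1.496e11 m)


v = sqrt(GM/r) = sqrt(6.674e-11 * 1.989e+31 / 4.488e+11) = 54385.6181

54385.6181 m/s


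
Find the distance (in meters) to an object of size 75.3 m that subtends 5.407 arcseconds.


D = size / theta_rad, theta_rad = 5.407 * pi/(180*3600) = 2.621e-05, D = 2.873e+06

2.873e+06 m


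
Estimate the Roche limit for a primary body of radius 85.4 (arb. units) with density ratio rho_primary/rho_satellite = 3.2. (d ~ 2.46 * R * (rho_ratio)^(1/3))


d_Roche = 2.46 * 85.4 * 3.2^(1/3) = 309.5824

309.5824


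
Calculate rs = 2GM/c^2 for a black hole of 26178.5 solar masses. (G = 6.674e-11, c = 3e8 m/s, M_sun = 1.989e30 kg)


M = 26178.5 * 1.989e30 kg = 5.20690365e+34 kg. rs = 2GM/c^2 = 2 * 6.674e-11 * 5.20690365e+34 / (3e8)^2 = 7.722e+07

7.722e+07 m


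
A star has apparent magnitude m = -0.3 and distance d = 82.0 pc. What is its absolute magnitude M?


M = m - 5*log10(d) + 5 = -0.3 - 5*log10(82.0) + 5 = -4.8691

-4.8691


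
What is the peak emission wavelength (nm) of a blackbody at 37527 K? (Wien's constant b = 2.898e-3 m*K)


lam_max = b / T = 2.898e-3 / 37527 = 7.722e-08 m = 77.2244 nm

77.2244 nm


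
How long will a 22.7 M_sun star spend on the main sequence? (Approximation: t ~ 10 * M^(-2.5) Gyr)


t = 10 * M^(-2.5) = 10 * 22.7^(-2.5) = 0.0041

0.0041 Gyr


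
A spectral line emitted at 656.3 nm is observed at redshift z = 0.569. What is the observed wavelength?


lam_obs = lam_emit * (1 + z) = 656.3 * (1 + 0.569) = 1029.7347

1029.7347 nm


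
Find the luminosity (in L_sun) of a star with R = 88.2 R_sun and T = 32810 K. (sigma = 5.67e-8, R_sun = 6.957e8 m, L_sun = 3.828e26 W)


R = 88.2 * 6.957e8 m = 6.136074e+10 m. L = 4*pi*R^2*sigma*T^4 = 4*pi*(6.136074e+10)^2 * 5.67e-8 * 32810^4 = 3.108844655e+33 W. L/L_sun = 3.108844655e+33 / 3.828e26 = 8.121e+06

8.121e+06 L_sun


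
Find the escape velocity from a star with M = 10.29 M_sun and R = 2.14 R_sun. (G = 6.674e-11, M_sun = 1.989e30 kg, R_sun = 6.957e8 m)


M = 10.29 * 1.989e30 kg = 2.046681e+31 kg; R = 2.14 * 6.957e8 m = 1.488798e+09 m. v_esc = sqrt(2GM/R) = sqrt(2 * 6.674e-11 * 2.046681e+31 / 1.488798e+09) = 1.355e+06

1.355e+06 m/s


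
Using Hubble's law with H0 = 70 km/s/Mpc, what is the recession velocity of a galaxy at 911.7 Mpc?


v = H0 * d = 70 * 911.7 = 63819.0

63819.0 km/s


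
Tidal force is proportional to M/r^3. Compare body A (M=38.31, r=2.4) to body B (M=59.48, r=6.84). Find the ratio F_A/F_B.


Ratio = (M1/r1^3) / (M2/r2^3) = (38.31/2.4^3) / (59.48/6.84^3) = 14.9099

14.9099


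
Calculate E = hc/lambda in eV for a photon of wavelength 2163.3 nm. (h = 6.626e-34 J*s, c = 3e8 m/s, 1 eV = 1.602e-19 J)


E = hc/lambda = 6.626e-34 * 3e8 / 2.163e-06 = 9.189e-20 J = 0.5736 eV

0.5736 eV


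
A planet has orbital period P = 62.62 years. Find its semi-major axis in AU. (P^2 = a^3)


a = P^(2/3) = 62.62^(2/3) = 15.7692

15.7692 AU


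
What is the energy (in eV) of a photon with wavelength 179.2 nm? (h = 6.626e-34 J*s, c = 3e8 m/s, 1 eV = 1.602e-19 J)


E = hc/lambda = 6.626e-34 * 3e8 / 1.792e-07 = 1.109e-18 J = 6.9242 eV

6.9242 eV


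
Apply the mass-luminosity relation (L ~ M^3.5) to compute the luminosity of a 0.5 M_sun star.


L/L_sun = (M/M_sun)^3.5 = 0.5^3.5 = 0.0884

0.0884 L_sun


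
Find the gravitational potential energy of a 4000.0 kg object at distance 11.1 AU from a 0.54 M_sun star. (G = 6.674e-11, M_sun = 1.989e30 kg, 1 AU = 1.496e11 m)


M = 0.54 * 1.989e30 kg = 1.07406e+30 kg; r = 11.1 AU * 1.496e11 m/AU = 1.66056e+12 m. U = -GM*m/r = -(6.674e-11 * 1.07406e+30 * 4000.0) / 1.66056e+12 = -1.727e+11

-1.727e+11 J


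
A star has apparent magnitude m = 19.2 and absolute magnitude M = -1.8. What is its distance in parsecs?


d = 10^((m - M + 5)/5) = 10^((19.2 - -1.8 + 5)/5) = 158489.3192

158489.3192 pc


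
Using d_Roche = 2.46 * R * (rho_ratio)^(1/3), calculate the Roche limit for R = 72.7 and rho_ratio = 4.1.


d_Roche = 2.46 * 72.7 * 4.1^(1/3) = 286.2403

286.2403


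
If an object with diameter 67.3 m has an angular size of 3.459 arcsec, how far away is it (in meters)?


D = size / theta_rad, theta_rad = 3.459 * pi/(180*3600) = 1.677e-05, D = 4.013e+06

4.013e+06 m


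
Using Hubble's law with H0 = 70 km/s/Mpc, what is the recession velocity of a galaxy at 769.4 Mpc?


v = H0 * d = 70 * 769.4 = 53858.0

53858.0 km/s


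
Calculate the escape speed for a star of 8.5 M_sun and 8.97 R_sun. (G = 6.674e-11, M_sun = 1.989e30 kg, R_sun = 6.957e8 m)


M = 8.5 * 1.989e30 kg = 1.69065e+31 kg; R = 8.97 * 6.957e8 m = 6.240429e+09 m. v_esc = sqrt(2GM/R) = sqrt(2 * 6.674e-11 * 1.69065e+31 / 6.240429e+09) = 601350.5745

601350.5745 m/s


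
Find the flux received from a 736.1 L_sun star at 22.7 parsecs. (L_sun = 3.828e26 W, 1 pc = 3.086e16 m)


F = L / (4*pi*d^2) = 2.818e+29 / (4*pi*(7.005e+17)^2) = 4.569e-08

4.569e-08 W/m^2


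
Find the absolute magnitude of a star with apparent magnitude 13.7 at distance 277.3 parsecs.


M = m - 5*log10(d) + 5 = 13.7 - 5*log10(277.3) + 5 = 6.4853

6.4853


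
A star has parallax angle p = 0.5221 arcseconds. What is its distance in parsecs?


d = 1/p = 1/0.5221 = 1.9153

1.9153 pc


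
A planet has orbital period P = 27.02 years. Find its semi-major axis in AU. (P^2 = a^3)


a = P^(2/3) = 27.02^(2/3) = 9.0044

9.0044 AU


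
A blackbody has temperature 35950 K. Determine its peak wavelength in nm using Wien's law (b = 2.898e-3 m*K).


lam_max = b / T = 2.898e-3 / 35950 = 8.061e-08 m = 80.612 nm

80.612 nm


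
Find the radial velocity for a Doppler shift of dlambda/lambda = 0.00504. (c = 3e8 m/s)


v = (dlambda/lambda) * c = 0.00504 * 3e8 = 1.512e+06

1.512e+06 m/s


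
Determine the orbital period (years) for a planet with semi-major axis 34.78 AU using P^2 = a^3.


P = a^(3/2) = 34.78^1.5 = 205.1136

205.1136 years


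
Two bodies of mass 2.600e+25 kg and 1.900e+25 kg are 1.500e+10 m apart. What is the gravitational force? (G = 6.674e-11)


F = G*m1*m2/r^2 = 6.674e-11 * 2.600e+25 * 1.900e+25 / (1.500e+10)^2 = 6.674e-11 * 4.940e+50 / 2.250e+20 = 1.465e+20

1.465e+20 N


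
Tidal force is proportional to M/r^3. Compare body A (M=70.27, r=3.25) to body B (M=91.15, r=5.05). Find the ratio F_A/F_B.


Ratio = (M1/r1^3) / (M2/r2^3) = (70.27/3.25^3) / (91.15/5.05^3) = 2.8923

2.8923


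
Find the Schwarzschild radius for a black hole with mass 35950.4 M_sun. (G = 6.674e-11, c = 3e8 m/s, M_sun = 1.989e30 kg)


M = 35950.4 * 1.989e30 kg = 7.15053456e+34 kg. rs = 2GM/c^2 = 2 * 6.674e-11 * 7.15053456e+34 / (3e8)^2 = 1.061e+08

1.061e+08 m


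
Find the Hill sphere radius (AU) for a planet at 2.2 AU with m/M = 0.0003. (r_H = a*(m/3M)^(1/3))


r_H = a * (m/3M)^(1/3) = 2.2 * (0.0003/3)^(1/3) = 0.1021

0.1021 AU


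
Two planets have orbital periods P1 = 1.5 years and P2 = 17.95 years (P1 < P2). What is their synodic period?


1/P_syn = |1/P1 - 1/P2| = |1/1.5 - 1/17.95| => P_syn = 1.6368

1.6368 years


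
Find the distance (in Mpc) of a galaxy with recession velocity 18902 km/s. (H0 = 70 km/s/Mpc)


d = v / H0 = 18902 / 70 = 270.0286

270.0286 Mpc


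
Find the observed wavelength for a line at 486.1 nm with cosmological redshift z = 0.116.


lam_obs = lam_emit * (1 + z) = 486.1 * (1 + 0.116) = 542.4876

542.4876 nm


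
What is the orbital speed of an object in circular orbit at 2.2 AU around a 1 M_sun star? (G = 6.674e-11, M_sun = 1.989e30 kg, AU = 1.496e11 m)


v = sqrt(GM/r) = sqrt(6.674e-11 * 1.989e+30 / 3.291e+11) = 20083.2205

20083.2205 m/s


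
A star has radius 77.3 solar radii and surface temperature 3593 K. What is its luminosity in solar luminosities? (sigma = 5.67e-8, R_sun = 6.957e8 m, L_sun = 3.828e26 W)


R = 77.3 * 6.957e8 m = 5.377761e+10 m. L = 4*pi*R^2*sigma*T^4 = 4*pi*(5.377761e+10)^2 * 5.67e-8 * 3593^4 = 3.434193693e+29 W. L/L_sun = 3.434193693e+29 / 3.828e26 = 897.1248

897.1248 L_sun


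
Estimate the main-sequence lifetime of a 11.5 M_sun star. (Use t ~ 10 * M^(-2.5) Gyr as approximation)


t = 10 * M^(-2.5) = 10 * 11.5^(-2.5) = 0.0223

0.0223 Gyr


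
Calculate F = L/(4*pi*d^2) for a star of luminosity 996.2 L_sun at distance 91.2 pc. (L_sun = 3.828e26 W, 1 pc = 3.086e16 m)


F = L / (4*pi*d^2) = 3.813e+29 / (4*pi*(2.814e+18)^2) = 3.831e-09

3.831e-09 W/m^2


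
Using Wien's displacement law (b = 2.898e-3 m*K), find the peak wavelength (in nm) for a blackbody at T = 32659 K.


lam_max = b / T = 2.898e-3 / 32659 = 8.874e-08 m = 88.7351 nm

88.7351 nm


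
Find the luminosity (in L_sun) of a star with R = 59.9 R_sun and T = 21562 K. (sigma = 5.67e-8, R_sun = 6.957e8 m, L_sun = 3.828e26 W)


R = 59.9 * 6.957e8 m = 4.167243e+10 m. L = 4*pi*R^2*sigma*T^4 = 4*pi*(4.167243e+10)^2 * 5.67e-8 * 21562^4 = 2.674525489e+32 W. L/L_sun = 2.674525489e+32 / 3.828e26 = 698674.3702

698674.3702 L_sun


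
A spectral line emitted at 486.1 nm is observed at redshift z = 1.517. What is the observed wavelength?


lam_obs = lam_emit * (1 + z) = 486.1 * (1 + 1.517) = 1223.5137

1223.5137 nm


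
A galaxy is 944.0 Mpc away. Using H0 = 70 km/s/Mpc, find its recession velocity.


v = H0 * d = 70 * 944.0 = 66080.0

66080.0 km/s


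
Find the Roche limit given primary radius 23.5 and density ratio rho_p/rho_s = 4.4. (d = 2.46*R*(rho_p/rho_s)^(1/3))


d_Roche = 2.46 * 23.5 * 4.4^(1/3) = 94.7299

94.7299


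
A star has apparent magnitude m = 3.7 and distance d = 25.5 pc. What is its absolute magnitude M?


M = m - 5*log10(d) + 5 = 3.7 - 5*log10(25.5) + 5 = 1.6673

1.6673


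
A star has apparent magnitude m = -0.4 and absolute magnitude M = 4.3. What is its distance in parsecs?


d = 10^((m - M + 5)/5) = 10^((-0.4 - 4.3 + 5)/5) = 1.1482

1.1482 pc


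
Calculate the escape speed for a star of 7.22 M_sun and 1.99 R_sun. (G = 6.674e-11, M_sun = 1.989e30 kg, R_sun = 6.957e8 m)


M = 7.22 * 1.989e30 kg = 1.436058e+31 kg; R = 1.99 * 6.957e8 m = 1.384443e+09 m. v_esc = sqrt(2GM/R) = sqrt(2 * 6.674e-11 * 1.436058e+31 / 1.384443e+09) = 1.177e+06

1.177e+06 m/s


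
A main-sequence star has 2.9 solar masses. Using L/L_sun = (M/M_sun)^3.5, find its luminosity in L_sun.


L/L_sun = (M/M_sun)^3.5 = 2.9^3.5 = 41.533

41.533 L_sun


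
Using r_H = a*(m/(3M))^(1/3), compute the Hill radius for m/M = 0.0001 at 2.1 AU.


r_H = a * (m/3M)^(1/3) = 2.1 * (0.0001/3)^(1/3) = 0.0676

0.0676 AU


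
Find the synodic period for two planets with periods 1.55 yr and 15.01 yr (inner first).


1/P_syn = |1/P1 - 1/P2| = |1/1.55 - 1/15.01| => P_syn = 1.7285

1.7285 years


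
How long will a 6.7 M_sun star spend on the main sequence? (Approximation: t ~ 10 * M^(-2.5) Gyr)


t = 10 * M^(-2.5) = 10 * 6.7^(-2.5) = 0.0861

0.0861 Gyr


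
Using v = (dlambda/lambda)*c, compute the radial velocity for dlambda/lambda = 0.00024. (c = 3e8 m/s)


v = (dlambda/lambda) * c = 0.00024 * 3e8 = 72000.0

72000.0 m/s


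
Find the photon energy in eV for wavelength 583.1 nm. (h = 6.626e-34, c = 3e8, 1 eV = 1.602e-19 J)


E = hc/lambda = 6.626e-34 * 3e8 / 5.831e-07 = 3.409e-19 J = 2.128 eV

2.128 eV


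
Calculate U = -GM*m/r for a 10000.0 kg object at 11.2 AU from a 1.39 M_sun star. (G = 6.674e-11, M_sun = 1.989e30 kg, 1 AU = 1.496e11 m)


M = 1.39 * 1.989e30 kg = 2.76471e+30 kg; r = 11.2 AU * 1.496e11 m/AU = 1.67552e+12 m. U = -GM*m/r = -(6.674e-11 * 2.76471e+30 * 10000.0) / 1.67552e+12 = -1.101e+12

-1.101e+12 J


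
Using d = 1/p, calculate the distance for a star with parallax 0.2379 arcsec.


d = 1/p = 1/0.2379 = 4.2034

4.2034 pc


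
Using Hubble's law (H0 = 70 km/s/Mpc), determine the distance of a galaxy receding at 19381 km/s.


d = v / H0 = 19381 / 70 = 276.8714

276.8714 Mpc


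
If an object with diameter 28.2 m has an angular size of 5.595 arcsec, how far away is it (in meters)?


D = size / theta_rad, theta_rad = 5.595 * pi/(180*3600) = 2.713e-05, D = 1.040e+06

1.040e+06 m


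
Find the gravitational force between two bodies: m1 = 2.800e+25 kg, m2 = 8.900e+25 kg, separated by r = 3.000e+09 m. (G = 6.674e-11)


F = G*m1*m2/r^2 = 6.674e-11 * 2.800e+25 * 8.900e+25 / (3.000e+09)^2 = 6.674e-11 * 2.492e+51 / 9.000e+18 = 1.848e+22

1.848e+22 N


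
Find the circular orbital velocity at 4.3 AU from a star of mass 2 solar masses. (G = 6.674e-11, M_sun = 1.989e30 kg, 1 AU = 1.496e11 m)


v = sqrt(GM/r) = sqrt(6.674e-11 * 3.978e+30 / 6.433e+11) = 20315.4041

20315.4041 m/s


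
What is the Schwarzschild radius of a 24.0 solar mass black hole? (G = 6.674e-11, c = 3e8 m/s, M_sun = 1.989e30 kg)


M = 24.0 * 1.989e30 kg = 4.7736e+31 kg. rs = 2GM/c^2 = 2 * 6.674e-11 * 4.7736e+31 / (3e8)^2 = 70797.792

70797.792 m


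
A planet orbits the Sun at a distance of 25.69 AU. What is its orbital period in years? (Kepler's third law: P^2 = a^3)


P = a^(3/2) = 25.69^1.5 = 130.2105

130.2105 years


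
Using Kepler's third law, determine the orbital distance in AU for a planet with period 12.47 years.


a = P^(2/3) = 12.47^(2/3) = 5.3775

5.3775 AU


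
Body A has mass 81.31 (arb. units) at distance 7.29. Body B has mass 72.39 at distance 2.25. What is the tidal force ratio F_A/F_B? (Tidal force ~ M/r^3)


Ratio = (M1/r1^3) / (M2/r2^3) = (81.31/7.29^3) / (72.39/2.25^3) = 0.033

0.033


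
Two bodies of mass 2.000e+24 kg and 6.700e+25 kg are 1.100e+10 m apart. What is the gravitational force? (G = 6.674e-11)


F = G*m1*m2/r^2 = 6.674e-11 * 2.000e+24 * 6.700e+25 / (1.100e+10)^2 = 6.674e-11 * 1.340e+50 / 1.210e+20 = 7.391e+19

7.391e+19 N


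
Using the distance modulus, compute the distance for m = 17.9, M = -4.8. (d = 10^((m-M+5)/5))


d = 10^((m - M + 5)/5) = 10^((17.9 - -4.8 + 5)/5) = 346736.8505

346736.8505 pc


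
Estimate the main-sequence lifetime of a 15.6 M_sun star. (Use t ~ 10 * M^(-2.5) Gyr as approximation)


t = 10 * M^(-2.5) = 10 * 15.6^(-2.5) = 0.0104

0.0104 Gyr


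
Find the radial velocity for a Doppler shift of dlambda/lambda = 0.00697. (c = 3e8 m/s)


v = (dlambda/lambda) * c = 0.00697 * 3e8 = 2.091e+06

2.091e+06 m/s


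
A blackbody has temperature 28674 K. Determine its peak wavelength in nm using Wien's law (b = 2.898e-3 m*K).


lam_max = b / T = 2.898e-3 / 28674 = 1.011e-07 m = 101.0672 nm

101.0672 nm


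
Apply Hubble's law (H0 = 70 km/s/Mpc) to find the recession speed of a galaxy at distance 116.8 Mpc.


v = H0 * d = 70 * 116.8 = 8176.0

8176.0 km/s


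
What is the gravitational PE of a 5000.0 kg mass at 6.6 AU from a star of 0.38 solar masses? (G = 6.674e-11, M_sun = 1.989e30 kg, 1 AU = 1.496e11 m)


M = 0.38 * 1.989e30 kg = 7.5582e+29 kg; r = 6.6 AU * 1.496e11 m/AU = 9.8736e+11 m. U = -GM*m/r = -(6.674e-11 * 7.5582e+29 * 5000.0) / 9.8736e+11 = -2.554e+11

-2.554e+11 J


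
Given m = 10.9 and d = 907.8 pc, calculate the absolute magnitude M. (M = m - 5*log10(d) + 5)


M = m - 5*log10(d) + 5 = 10.9 - 5*log10(907.8) + 5 = 1.11

1.11


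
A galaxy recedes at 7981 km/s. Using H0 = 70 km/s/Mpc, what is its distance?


d = v / H0 = 7981 / 70 = 114.0143

114.0143 Mpc


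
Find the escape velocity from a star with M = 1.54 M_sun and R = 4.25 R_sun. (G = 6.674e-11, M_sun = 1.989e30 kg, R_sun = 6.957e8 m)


M = 1.54 * 1.989e30 kg = 3.06306e+30 kg; R = 4.25 * 6.957e8 m = 2.956725e+09 m. v_esc = sqrt(2GM/R) = sqrt(2 * 6.674e-11 * 3.06306e+30 / 2.956725e+09) = 371860.7871

371860.7871 m/s


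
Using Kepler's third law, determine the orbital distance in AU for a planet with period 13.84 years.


a = P^(2/3) = 13.84^(2/3) = 5.7644

5.7644 AU


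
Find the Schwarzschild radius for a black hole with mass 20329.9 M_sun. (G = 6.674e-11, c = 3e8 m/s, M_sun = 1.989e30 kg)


M = 20329.9 * 1.989e30 kg = 4.04361711e+34 kg. rs = 2GM/c^2 = 2 * 6.674e-11 * 4.04361711e+34 / (3e8)^2 = 5.997e+07

5.997e+07 m


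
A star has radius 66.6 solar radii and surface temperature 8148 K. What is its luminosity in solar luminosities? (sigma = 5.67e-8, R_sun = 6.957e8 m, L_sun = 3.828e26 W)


R = 66.6 * 6.957e8 m = 4.633362e+10 m. L = 4*pi*R^2*sigma*T^4 = 4*pi*(4.633362e+10)^2 * 5.67e-8 * 8148^4 = 6.742011194e+30 W. L/L_sun = 6.742011194e+30 / 3.828e26 = 17612.3594

17612.3594 L_sun


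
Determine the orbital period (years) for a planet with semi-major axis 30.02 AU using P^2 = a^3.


P = a^(3/2) = 30.02^1.5 = 164.4811

164.4811 years


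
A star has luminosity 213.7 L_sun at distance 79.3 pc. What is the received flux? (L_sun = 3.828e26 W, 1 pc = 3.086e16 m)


F = L / (4*pi*d^2) = 8.180e+28 / (4*pi*(2.447e+18)^2) = 1.087e-09

1.087e-09 W/m^2


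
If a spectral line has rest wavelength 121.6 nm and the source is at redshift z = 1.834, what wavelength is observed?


lam_obs = lam_emit * (1 + z) = 121.6 * (1 + 1.834) = 344.6144

344.6144 nm


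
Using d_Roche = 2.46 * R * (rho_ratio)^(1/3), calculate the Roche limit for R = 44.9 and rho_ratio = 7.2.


d_Roche = 2.46 * 44.9 * 7.2^(1/3) = 213.2843

213.2843


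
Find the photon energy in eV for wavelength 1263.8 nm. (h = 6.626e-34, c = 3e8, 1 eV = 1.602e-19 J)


E = hc/lambda = 6.626e-34 * 3e8 / 1.264e-06 = 1.573e-19 J = 0.9818 eV

0.9818 eV


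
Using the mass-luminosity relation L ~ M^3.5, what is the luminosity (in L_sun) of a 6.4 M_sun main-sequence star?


L/L_sun = (M/M_sun)^3.5 = 6.4^3.5 = 663.1777

663.1777 L_sun


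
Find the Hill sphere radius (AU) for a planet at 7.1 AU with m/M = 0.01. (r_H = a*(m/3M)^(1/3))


r_H = a * (m/3M)^(1/3) = 7.1 * (0.01/3)^(1/3) = 1.0606

1.0606 AU


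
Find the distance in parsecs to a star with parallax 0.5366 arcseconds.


d = 1/p = 1/0.5366 = 1.8636

1.8636 pc


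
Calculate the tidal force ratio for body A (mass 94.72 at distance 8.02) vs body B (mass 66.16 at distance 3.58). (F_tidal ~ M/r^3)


Ratio = (M1/r1^3) / (M2/r2^3) = (94.72/8.02^3) / (66.16/3.58^3) = 0.1273

0.1273


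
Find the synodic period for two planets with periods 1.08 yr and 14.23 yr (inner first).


1/P_syn = |1/P1 - 1/P2| = |1/1.08 - 1/14.23| => P_syn = 1.1687

1.1687 years


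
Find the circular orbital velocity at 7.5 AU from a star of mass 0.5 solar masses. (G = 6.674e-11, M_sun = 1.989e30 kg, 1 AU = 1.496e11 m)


v = sqrt(GM/r) = sqrt(6.674e-11 * 9.945e+29 / 1.122e+12) = 7691.2879

7691.2879 m/s


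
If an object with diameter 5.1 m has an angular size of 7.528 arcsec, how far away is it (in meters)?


D = size / theta_rad, theta_rad = 7.528 * pi/(180*3600) = 3.650e-05, D = 139738.3783

139738.3783 m


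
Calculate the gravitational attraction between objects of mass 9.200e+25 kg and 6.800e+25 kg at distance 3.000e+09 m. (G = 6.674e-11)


F = G*m1*m2/r^2 = 6.674e-11 * 9.200e+25 * 6.800e+25 / (3.000e+09)^2 = 6.674e-11 * 6.256e+51 / 9.000e+18 = 4.639e+22

4.639e+22 N


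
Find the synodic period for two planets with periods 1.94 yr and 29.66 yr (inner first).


1/P_syn = |1/P1 - 1/P2| = |1/1.94 - 1/29.66| => P_syn = 2.0758

2.0758 years


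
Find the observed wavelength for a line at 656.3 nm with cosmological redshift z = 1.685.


lam_obs = lam_emit * (1 + z) = 656.3 * (1 + 1.685) = 1762.1655

1762.1655 nm


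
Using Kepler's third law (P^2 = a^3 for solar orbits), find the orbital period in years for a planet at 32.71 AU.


P = a^(3/2) = 32.71^1.5 = 187.0772

187.0772 years


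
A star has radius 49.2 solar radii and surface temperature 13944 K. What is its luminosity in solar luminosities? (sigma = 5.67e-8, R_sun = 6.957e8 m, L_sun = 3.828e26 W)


R = 49.2 * 6.957e8 m = 3.422844e+10 m. L = 4*pi*R^2*sigma*T^4 = 4*pi*(3.422844e+10)^2 * 5.67e-8 * 13944^4 = 3.155852027e+31 W. L/L_sun = 3.155852027e+31 / 3.828e26 = 82441.2755

82441.2755 L_sun


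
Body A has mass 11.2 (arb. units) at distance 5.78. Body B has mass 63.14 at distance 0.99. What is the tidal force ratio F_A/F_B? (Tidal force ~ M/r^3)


Ratio = (M1/r1^3) / (M2/r2^3) = (11.2/5.78^3) / (63.14/0.99^3) = 8.913e-04

8.913e-04


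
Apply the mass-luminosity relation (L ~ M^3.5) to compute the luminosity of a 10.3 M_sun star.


L/L_sun = (M/M_sun)^3.5 = 10.3^3.5 = 3506.9558

3506.9558 L_sun


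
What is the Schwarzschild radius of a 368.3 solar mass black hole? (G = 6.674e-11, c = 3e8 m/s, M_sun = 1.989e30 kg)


M = 368.3 * 1.989e30 kg = 7.325487e+32 kg. rs = 2GM/c^2 = 2 * 6.674e-11 * 7.325487e+32 / (3e8)^2 = 1.086e+06

1.086e+06 m


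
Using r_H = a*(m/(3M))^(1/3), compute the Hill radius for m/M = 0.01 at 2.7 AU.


r_H = a * (m/3M)^(1/3) = 2.7 * (0.01/3)^(1/3) = 0.4033

0.4033 AU


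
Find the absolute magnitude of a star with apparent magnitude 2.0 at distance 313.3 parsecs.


M = m - 5*log10(d) + 5 = 2.0 - 5*log10(313.3) + 5 = -5.4798

-5.4798


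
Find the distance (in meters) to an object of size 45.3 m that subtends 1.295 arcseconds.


D = size / theta_rad, theta_rad = 1.295 * pi/(180*3600) = 6.278e-06, D = 7.215e+06

7.215e+06 m


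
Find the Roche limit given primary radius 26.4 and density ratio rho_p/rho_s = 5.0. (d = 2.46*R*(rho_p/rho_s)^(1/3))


d_Roche = 2.46 * 26.4 * 5.0^(1/3) = 111.0527

111.0527


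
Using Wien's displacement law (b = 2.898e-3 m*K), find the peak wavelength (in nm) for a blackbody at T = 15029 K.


lam_max = b / T = 2.898e-3 / 15029 = 1.928e-07 m = 192.8272 nm

192.8272 nm


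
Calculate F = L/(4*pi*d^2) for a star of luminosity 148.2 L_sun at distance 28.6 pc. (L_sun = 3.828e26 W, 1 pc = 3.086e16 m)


F = L / (4*pi*d^2) = 5.673e+28 / (4*pi*(8.826e+17)^2) = 5.795e-09

5.795e-09 W/m^2


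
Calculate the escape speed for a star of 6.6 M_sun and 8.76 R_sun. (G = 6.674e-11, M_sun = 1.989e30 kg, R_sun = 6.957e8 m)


M = 6.6 * 1.989e30 kg = 1.31274e+31 kg; R = 8.76 * 6.957e8 m = 6.094332e+09 m. v_esc = sqrt(2GM/R) = sqrt(2 * 6.674e-11 * 1.31274e+31 / 6.094332e+09) = 536209.3759

536209.3759 m/s


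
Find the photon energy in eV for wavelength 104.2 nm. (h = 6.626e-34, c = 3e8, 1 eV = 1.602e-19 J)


E = hc/lambda = 6.626e-34 * 3e8 / 1.042e-07 = 1.908e-18 J = 11.9081 eV

11.9081 eV


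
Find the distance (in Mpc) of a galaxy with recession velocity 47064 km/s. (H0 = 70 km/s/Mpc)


d = v / H0 = 47064 / 70 = 672.3429

672.3429 Mpc


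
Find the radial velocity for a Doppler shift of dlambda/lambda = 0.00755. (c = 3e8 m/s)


v = (dlambda/lambda) * c = 0.00755 * 3e8 = 2.265e+06

2.265e+06 m/s


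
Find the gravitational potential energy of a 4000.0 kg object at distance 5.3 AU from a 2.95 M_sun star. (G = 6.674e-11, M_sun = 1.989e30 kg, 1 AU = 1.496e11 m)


M = 2.95 * 1.989e30 kg = 5.86755e+30 kg; r = 5.3 AU * 1.496e11 m/AU = 7.9288e+11 m. U = -GM*m/r = -(6.674e-11 * 5.86755e+30 * 4000.0) / 7.9288e+11 = -1.976e+12

-1.976e+12 J


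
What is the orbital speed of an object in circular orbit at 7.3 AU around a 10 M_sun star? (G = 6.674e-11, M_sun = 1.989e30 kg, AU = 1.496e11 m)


v = sqrt(GM/r) = sqrt(6.674e-11 * 1.989e+31 / 1.092e+12) = 34864.4859

34864.4859 m/s


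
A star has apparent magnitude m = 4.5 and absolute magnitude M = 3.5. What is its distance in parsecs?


d = 10^((m - M + 5)/5) = 10^((4.5 - 3.5 + 5)/5) = 15.8489

15.8489 pc


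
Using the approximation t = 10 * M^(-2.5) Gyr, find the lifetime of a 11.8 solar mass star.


t = 10 * M^(-2.5) = 10 * 11.8^(-2.5) = 0.0209

0.0209 Gyr


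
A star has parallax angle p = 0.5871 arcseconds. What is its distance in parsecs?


d = 1/p = 1/0.5871 = 1.7033

1.7033 pc


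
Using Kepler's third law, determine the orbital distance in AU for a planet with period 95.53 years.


a = P^(2/3) = 95.53^(2/3) = 20.8974

20.8974 AU


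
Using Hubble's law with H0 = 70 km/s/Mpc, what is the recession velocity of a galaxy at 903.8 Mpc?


v = H0 * d = 70 * 903.8 = 63266.0

63266.0 km/s


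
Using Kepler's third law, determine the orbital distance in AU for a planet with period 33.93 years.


a = P^(2/3) = 33.93^(2/3) = 10.4807

10.4807 AU


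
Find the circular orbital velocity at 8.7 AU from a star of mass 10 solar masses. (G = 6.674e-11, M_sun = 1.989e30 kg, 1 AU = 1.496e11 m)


v = sqrt(GM/r) = sqrt(6.674e-11 * 1.989e+31 / 1.302e+12) = 31936.3346

31936.3346 m/s


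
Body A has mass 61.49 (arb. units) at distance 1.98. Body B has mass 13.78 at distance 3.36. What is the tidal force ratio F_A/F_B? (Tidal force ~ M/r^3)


Ratio = (M1/r1^3) / (M2/r2^3) = (61.49/1.98^3) / (13.78/3.36^3) = 21.8061

21.8061


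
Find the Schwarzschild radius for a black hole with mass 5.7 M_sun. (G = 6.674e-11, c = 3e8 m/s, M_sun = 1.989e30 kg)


M = 5.7 * 1.989e30 kg = 1.13373e+31 kg. rs = 2GM/c^2 = 2 * 6.674e-11 * 1.13373e+31 / (3e8)^2 = 16814.4756

16814.4756 m


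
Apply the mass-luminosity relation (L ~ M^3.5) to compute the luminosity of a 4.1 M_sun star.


L/L_sun = (M/M_sun)^3.5 = 4.1^3.5 = 139.5544

139.5544 L_sun


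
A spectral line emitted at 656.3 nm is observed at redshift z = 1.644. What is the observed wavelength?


lam_obs = lam_emit * (1 + z) = 656.3 * (1 + 1.644) = 1735.2572

1735.2572 nm


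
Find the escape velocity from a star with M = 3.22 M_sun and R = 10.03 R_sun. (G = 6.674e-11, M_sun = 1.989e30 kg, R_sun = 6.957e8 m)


M = 3.22 * 1.989e30 kg = 6.40458e+30 kg; R = 10.03 * 6.957e8 m = 6.977871e+09 m. v_esc = sqrt(2GM/R) = sqrt(2 * 6.674e-11 * 6.40458e+30 / 6.977871e+09) = 350019.2728

350019.2728 m/s
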